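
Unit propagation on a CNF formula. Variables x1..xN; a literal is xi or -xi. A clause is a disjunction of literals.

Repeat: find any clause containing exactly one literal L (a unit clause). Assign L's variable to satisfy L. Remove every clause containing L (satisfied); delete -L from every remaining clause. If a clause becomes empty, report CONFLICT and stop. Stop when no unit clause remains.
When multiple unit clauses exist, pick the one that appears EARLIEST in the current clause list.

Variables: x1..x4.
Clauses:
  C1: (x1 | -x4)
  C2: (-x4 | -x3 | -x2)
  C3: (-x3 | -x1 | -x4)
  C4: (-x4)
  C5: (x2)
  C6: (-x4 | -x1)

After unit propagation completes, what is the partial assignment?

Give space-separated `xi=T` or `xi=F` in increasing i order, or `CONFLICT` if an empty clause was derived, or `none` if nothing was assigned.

unit clause [-4] forces x4=F; simplify:
  satisfied 5 clause(s); 1 remain; assigned so far: [4]
unit clause [2] forces x2=T; simplify:
  satisfied 1 clause(s); 0 remain; assigned so far: [2, 4]

Answer: x2=T x4=F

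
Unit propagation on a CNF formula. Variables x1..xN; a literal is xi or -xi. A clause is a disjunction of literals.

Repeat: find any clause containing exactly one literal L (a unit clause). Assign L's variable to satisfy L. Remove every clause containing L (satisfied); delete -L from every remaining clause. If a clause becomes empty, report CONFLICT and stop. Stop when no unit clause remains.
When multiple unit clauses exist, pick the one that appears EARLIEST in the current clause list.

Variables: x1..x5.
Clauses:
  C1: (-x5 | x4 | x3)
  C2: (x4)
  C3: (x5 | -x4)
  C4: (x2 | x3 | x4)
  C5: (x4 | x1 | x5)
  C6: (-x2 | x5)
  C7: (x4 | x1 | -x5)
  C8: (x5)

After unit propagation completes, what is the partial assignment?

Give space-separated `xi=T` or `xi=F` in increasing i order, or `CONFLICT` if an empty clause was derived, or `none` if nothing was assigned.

unit clause [4] forces x4=T; simplify:
  drop -4 from [5, -4] -> [5]
  satisfied 5 clause(s); 3 remain; assigned so far: [4]
unit clause [5] forces x5=T; simplify:
  satisfied 3 clause(s); 0 remain; assigned so far: [4, 5]

Answer: x4=T x5=T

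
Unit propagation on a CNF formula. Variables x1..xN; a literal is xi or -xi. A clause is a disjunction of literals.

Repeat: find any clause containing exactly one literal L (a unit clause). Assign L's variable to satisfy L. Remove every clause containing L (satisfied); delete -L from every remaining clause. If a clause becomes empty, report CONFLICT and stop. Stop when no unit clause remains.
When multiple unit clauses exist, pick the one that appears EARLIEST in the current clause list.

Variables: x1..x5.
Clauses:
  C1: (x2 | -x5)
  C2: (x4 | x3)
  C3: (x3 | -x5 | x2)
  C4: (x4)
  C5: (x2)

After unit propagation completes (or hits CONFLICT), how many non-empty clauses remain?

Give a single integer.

unit clause [4] forces x4=T; simplify:
  satisfied 2 clause(s); 3 remain; assigned so far: [4]
unit clause [2] forces x2=T; simplify:
  satisfied 3 clause(s); 0 remain; assigned so far: [2, 4]

Answer: 0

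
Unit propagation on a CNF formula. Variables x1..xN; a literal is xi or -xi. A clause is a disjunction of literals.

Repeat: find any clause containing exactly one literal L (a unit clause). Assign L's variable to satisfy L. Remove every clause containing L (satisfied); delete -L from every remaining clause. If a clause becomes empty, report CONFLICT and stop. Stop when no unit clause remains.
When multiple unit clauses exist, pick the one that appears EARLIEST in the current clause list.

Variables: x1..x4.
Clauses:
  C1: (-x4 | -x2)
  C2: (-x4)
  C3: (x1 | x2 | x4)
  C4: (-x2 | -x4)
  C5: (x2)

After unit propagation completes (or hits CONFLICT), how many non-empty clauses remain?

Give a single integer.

unit clause [-4] forces x4=F; simplify:
  drop 4 from [1, 2, 4] -> [1, 2]
  satisfied 3 clause(s); 2 remain; assigned so far: [4]
unit clause [2] forces x2=T; simplify:
  satisfied 2 clause(s); 0 remain; assigned so far: [2, 4]

Answer: 0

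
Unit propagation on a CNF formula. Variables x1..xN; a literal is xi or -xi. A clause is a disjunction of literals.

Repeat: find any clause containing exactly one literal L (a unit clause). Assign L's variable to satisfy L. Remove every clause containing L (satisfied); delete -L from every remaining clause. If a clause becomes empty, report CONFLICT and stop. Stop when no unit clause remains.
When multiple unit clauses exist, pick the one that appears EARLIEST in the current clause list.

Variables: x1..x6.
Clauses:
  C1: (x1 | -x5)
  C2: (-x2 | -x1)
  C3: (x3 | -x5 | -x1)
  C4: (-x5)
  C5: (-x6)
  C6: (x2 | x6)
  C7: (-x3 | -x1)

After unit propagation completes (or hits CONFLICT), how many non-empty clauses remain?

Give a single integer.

Answer: 0

Derivation:
unit clause [-5] forces x5=F; simplify:
  satisfied 3 clause(s); 4 remain; assigned so far: [5]
unit clause [-6] forces x6=F; simplify:
  drop 6 from [2, 6] -> [2]
  satisfied 1 clause(s); 3 remain; assigned so far: [5, 6]
unit clause [2] forces x2=T; simplify:
  drop -2 from [-2, -1] -> [-1]
  satisfied 1 clause(s); 2 remain; assigned so far: [2, 5, 6]
unit clause [-1] forces x1=F; simplify:
  satisfied 2 clause(s); 0 remain; assigned so far: [1, 2, 5, 6]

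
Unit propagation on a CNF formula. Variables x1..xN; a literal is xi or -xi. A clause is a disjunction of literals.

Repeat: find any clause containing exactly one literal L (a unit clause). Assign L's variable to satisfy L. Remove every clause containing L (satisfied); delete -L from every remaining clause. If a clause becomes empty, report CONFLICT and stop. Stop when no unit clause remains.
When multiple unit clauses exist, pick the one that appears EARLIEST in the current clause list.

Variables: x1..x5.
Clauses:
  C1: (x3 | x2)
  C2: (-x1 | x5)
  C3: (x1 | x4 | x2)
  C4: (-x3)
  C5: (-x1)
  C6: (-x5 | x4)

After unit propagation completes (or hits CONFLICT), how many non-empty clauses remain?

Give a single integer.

unit clause [-3] forces x3=F; simplify:
  drop 3 from [3, 2] -> [2]
  satisfied 1 clause(s); 5 remain; assigned so far: [3]
unit clause [2] forces x2=T; simplify:
  satisfied 2 clause(s); 3 remain; assigned so far: [2, 3]
unit clause [-1] forces x1=F; simplify:
  satisfied 2 clause(s); 1 remain; assigned so far: [1, 2, 3]

Answer: 1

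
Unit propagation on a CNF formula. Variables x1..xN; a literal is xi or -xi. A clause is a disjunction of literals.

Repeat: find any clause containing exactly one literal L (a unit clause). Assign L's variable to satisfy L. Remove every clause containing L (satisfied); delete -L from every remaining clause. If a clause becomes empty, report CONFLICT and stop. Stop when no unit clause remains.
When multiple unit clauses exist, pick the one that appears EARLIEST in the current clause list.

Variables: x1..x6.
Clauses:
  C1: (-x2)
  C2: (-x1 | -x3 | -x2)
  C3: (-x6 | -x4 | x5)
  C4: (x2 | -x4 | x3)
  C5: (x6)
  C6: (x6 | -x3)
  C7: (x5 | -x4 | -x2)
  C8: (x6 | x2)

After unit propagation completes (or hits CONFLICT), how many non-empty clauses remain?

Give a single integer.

Answer: 2

Derivation:
unit clause [-2] forces x2=F; simplify:
  drop 2 from [2, -4, 3] -> [-4, 3]
  drop 2 from [6, 2] -> [6]
  satisfied 3 clause(s); 5 remain; assigned so far: [2]
unit clause [6] forces x6=T; simplify:
  drop -6 from [-6, -4, 5] -> [-4, 5]
  satisfied 3 clause(s); 2 remain; assigned so far: [2, 6]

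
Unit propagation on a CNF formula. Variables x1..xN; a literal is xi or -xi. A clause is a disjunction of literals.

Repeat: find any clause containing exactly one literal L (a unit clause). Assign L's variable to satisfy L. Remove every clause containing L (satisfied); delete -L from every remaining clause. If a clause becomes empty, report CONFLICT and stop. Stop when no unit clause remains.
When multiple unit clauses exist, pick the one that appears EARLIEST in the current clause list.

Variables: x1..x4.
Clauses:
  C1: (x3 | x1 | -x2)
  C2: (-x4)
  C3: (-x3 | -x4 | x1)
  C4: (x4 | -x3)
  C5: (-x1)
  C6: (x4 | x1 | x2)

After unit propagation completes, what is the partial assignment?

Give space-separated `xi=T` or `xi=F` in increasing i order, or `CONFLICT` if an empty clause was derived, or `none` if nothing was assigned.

unit clause [-4] forces x4=F; simplify:
  drop 4 from [4, -3] -> [-3]
  drop 4 from [4, 1, 2] -> [1, 2]
  satisfied 2 clause(s); 4 remain; assigned so far: [4]
unit clause [-3] forces x3=F; simplify:
  drop 3 from [3, 1, -2] -> [1, -2]
  satisfied 1 clause(s); 3 remain; assigned so far: [3, 4]
unit clause [-1] forces x1=F; simplify:
  drop 1 from [1, -2] -> [-2]
  drop 1 from [1, 2] -> [2]
  satisfied 1 clause(s); 2 remain; assigned so far: [1, 3, 4]
unit clause [-2] forces x2=F; simplify:
  drop 2 from [2] -> [] (empty!)
  satisfied 1 clause(s); 1 remain; assigned so far: [1, 2, 3, 4]
CONFLICT (empty clause)

Answer: CONFLICT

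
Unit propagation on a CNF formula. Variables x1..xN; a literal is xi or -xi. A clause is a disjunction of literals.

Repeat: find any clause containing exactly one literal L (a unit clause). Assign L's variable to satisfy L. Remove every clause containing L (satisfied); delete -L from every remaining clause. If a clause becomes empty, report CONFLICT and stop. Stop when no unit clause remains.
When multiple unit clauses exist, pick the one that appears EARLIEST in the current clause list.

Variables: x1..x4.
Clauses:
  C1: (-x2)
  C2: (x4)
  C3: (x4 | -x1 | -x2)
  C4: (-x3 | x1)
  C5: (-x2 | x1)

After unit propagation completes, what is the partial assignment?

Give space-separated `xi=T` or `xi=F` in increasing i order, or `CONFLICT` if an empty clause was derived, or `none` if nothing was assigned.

Answer: x2=F x4=T

Derivation:
unit clause [-2] forces x2=F; simplify:
  satisfied 3 clause(s); 2 remain; assigned so far: [2]
unit clause [4] forces x4=T; simplify:
  satisfied 1 clause(s); 1 remain; assigned so far: [2, 4]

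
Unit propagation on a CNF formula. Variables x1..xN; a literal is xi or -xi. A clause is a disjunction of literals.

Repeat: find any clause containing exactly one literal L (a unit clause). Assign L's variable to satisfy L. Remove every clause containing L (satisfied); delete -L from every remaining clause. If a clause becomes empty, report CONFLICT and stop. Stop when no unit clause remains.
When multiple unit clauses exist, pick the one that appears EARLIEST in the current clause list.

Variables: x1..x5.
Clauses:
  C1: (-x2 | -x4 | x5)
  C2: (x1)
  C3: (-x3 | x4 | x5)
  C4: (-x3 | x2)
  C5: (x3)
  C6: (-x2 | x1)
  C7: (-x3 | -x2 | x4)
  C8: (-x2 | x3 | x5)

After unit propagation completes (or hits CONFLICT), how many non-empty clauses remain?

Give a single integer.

Answer: 0

Derivation:
unit clause [1] forces x1=T; simplify:
  satisfied 2 clause(s); 6 remain; assigned so far: [1]
unit clause [3] forces x3=T; simplify:
  drop -3 from [-3, 4, 5] -> [4, 5]
  drop -3 from [-3, 2] -> [2]
  drop -3 from [-3, -2, 4] -> [-2, 4]
  satisfied 2 clause(s); 4 remain; assigned so far: [1, 3]
unit clause [2] forces x2=T; simplify:
  drop -2 from [-2, -4, 5] -> [-4, 5]
  drop -2 from [-2, 4] -> [4]
  satisfied 1 clause(s); 3 remain; assigned so far: [1, 2, 3]
unit clause [4] forces x4=T; simplify:
  drop -4 from [-4, 5] -> [5]
  satisfied 2 clause(s); 1 remain; assigned so far: [1, 2, 3, 4]
unit clause [5] forces x5=T; simplify:
  satisfied 1 clause(s); 0 remain; assigned so far: [1, 2, 3, 4, 5]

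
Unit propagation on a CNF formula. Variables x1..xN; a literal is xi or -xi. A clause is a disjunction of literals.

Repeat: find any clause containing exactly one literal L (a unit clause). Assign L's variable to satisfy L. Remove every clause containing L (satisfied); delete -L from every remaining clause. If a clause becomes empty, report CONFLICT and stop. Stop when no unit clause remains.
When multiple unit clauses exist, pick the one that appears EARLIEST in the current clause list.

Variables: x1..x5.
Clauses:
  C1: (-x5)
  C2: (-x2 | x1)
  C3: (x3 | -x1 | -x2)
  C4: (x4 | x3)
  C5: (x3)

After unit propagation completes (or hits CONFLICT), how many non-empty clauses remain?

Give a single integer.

Answer: 1

Derivation:
unit clause [-5] forces x5=F; simplify:
  satisfied 1 clause(s); 4 remain; assigned so far: [5]
unit clause [3] forces x3=T; simplify:
  satisfied 3 clause(s); 1 remain; assigned so far: [3, 5]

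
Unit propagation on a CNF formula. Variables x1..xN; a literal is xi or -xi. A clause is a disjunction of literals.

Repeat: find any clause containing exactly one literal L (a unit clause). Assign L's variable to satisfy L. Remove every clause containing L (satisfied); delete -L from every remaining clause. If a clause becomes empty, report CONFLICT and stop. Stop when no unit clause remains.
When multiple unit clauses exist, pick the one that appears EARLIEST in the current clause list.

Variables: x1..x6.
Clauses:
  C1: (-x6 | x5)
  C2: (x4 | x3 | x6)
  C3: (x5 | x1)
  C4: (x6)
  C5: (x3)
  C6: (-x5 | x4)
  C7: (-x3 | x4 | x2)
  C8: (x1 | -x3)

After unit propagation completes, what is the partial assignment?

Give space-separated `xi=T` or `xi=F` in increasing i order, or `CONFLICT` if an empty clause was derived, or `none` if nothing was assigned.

Answer: x1=T x3=T x4=T x5=T x6=T

Derivation:
unit clause [6] forces x6=T; simplify:
  drop -6 from [-6, 5] -> [5]
  satisfied 2 clause(s); 6 remain; assigned so far: [6]
unit clause [5] forces x5=T; simplify:
  drop -5 from [-5, 4] -> [4]
  satisfied 2 clause(s); 4 remain; assigned so far: [5, 6]
unit clause [3] forces x3=T; simplify:
  drop -3 from [-3, 4, 2] -> [4, 2]
  drop -3 from [1, -3] -> [1]
  satisfied 1 clause(s); 3 remain; assigned so far: [3, 5, 6]
unit clause [4] forces x4=T; simplify:
  satisfied 2 clause(s); 1 remain; assigned so far: [3, 4, 5, 6]
unit clause [1] forces x1=T; simplify:
  satisfied 1 clause(s); 0 remain; assigned so far: [1, 3, 4, 5, 6]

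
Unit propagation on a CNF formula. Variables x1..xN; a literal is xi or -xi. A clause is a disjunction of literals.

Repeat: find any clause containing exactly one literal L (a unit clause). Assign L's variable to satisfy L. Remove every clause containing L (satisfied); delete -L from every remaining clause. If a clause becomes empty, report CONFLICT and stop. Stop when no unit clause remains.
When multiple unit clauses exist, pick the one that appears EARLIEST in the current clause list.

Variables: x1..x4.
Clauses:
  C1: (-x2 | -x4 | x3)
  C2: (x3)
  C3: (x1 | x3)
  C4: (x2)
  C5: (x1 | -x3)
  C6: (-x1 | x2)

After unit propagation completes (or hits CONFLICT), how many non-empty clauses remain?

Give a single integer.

unit clause [3] forces x3=T; simplify:
  drop -3 from [1, -3] -> [1]
  satisfied 3 clause(s); 3 remain; assigned so far: [3]
unit clause [2] forces x2=T; simplify:
  satisfied 2 clause(s); 1 remain; assigned so far: [2, 3]
unit clause [1] forces x1=T; simplify:
  satisfied 1 clause(s); 0 remain; assigned so far: [1, 2, 3]

Answer: 0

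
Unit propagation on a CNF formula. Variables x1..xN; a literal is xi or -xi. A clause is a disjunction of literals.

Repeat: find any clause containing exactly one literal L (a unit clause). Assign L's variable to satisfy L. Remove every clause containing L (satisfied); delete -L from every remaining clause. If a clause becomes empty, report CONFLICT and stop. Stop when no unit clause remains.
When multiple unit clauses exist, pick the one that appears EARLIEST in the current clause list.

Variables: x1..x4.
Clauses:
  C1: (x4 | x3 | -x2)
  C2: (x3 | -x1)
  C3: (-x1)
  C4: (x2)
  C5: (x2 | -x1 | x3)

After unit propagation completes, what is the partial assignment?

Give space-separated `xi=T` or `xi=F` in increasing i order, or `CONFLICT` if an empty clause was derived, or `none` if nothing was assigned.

unit clause [-1] forces x1=F; simplify:
  satisfied 3 clause(s); 2 remain; assigned so far: [1]
unit clause [2] forces x2=T; simplify:
  drop -2 from [4, 3, -2] -> [4, 3]
  satisfied 1 clause(s); 1 remain; assigned so far: [1, 2]

Answer: x1=F x2=T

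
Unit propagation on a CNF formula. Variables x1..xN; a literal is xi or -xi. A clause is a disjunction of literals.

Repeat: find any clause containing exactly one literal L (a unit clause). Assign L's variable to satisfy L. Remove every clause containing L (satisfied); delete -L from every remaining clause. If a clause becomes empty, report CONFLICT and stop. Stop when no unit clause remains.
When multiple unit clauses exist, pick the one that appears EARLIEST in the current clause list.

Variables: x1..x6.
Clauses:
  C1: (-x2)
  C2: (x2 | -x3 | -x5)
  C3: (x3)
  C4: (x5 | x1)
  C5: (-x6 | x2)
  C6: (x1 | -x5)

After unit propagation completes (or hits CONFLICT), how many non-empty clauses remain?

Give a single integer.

Answer: 0

Derivation:
unit clause [-2] forces x2=F; simplify:
  drop 2 from [2, -3, -5] -> [-3, -5]
  drop 2 from [-6, 2] -> [-6]
  satisfied 1 clause(s); 5 remain; assigned so far: [2]
unit clause [3] forces x3=T; simplify:
  drop -3 from [-3, -5] -> [-5]
  satisfied 1 clause(s); 4 remain; assigned so far: [2, 3]
unit clause [-5] forces x5=F; simplify:
  drop 5 from [5, 1] -> [1]
  satisfied 2 clause(s); 2 remain; assigned so far: [2, 3, 5]
unit clause [1] forces x1=T; simplify:
  satisfied 1 clause(s); 1 remain; assigned so far: [1, 2, 3, 5]
unit clause [-6] forces x6=F; simplify:
  satisfied 1 clause(s); 0 remain; assigned so far: [1, 2, 3, 5, 6]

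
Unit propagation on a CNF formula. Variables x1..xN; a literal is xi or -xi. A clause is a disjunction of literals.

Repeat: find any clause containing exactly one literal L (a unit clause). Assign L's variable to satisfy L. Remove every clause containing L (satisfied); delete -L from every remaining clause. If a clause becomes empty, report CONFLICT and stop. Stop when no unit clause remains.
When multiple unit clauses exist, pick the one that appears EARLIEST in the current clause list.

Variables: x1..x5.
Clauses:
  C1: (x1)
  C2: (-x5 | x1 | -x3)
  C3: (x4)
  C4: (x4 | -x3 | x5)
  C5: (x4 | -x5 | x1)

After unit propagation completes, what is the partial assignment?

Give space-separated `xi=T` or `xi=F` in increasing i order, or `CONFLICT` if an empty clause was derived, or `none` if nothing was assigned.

unit clause [1] forces x1=T; simplify:
  satisfied 3 clause(s); 2 remain; assigned so far: [1]
unit clause [4] forces x4=T; simplify:
  satisfied 2 clause(s); 0 remain; assigned so far: [1, 4]

Answer: x1=T x4=T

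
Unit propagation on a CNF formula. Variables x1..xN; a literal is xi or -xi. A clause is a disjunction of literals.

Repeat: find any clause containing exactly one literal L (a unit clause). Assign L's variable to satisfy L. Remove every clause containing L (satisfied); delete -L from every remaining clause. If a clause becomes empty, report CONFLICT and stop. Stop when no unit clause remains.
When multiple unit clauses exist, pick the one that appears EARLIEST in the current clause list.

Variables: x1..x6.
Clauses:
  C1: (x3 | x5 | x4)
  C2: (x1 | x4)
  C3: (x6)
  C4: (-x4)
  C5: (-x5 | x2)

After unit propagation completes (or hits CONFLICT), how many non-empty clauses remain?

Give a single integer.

Answer: 2

Derivation:
unit clause [6] forces x6=T; simplify:
  satisfied 1 clause(s); 4 remain; assigned so far: [6]
unit clause [-4] forces x4=F; simplify:
  drop 4 from [3, 5, 4] -> [3, 5]
  drop 4 from [1, 4] -> [1]
  satisfied 1 clause(s); 3 remain; assigned so far: [4, 6]
unit clause [1] forces x1=T; simplify:
  satisfied 1 clause(s); 2 remain; assigned so far: [1, 4, 6]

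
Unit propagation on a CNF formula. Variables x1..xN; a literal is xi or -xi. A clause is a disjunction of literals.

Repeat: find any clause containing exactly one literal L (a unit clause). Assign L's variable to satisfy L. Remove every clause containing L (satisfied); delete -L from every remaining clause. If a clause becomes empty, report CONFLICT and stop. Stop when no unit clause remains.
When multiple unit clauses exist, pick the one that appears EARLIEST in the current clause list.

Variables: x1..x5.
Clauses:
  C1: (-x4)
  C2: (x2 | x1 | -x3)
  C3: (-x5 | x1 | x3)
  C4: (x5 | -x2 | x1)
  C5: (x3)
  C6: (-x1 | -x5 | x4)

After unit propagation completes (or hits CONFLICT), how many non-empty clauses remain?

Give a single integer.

unit clause [-4] forces x4=F; simplify:
  drop 4 from [-1, -5, 4] -> [-1, -5]
  satisfied 1 clause(s); 5 remain; assigned so far: [4]
unit clause [3] forces x3=T; simplify:
  drop -3 from [2, 1, -3] -> [2, 1]
  satisfied 2 clause(s); 3 remain; assigned so far: [3, 4]

Answer: 3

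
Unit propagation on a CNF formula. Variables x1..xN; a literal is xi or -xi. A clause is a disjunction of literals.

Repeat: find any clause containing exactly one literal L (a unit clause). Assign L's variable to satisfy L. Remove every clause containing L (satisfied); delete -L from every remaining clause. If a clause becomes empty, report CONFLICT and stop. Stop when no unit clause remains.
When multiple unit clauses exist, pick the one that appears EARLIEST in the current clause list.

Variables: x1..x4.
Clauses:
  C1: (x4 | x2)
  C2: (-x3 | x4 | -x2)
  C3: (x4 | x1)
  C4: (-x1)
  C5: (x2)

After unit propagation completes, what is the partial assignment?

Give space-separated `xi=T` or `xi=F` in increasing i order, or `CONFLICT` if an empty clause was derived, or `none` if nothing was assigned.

unit clause [-1] forces x1=F; simplify:
  drop 1 from [4, 1] -> [4]
  satisfied 1 clause(s); 4 remain; assigned so far: [1]
unit clause [4] forces x4=T; simplify:
  satisfied 3 clause(s); 1 remain; assigned so far: [1, 4]
unit clause [2] forces x2=T; simplify:
  satisfied 1 clause(s); 0 remain; assigned so far: [1, 2, 4]

Answer: x1=F x2=T x4=T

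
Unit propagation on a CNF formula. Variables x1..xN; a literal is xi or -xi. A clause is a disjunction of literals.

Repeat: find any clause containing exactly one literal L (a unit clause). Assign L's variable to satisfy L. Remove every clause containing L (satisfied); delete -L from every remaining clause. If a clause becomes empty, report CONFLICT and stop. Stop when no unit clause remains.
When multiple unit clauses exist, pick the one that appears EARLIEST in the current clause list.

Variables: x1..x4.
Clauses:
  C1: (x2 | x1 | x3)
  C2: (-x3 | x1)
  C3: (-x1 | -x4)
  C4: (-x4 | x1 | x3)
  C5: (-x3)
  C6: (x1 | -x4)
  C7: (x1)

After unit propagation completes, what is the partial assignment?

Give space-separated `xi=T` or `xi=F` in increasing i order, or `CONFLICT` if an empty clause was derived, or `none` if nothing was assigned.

Answer: x1=T x3=F x4=F

Derivation:
unit clause [-3] forces x3=F; simplify:
  drop 3 from [2, 1, 3] -> [2, 1]
  drop 3 from [-4, 1, 3] -> [-4, 1]
  satisfied 2 clause(s); 5 remain; assigned so far: [3]
unit clause [1] forces x1=T; simplify:
  drop -1 from [-1, -4] -> [-4]
  satisfied 4 clause(s); 1 remain; assigned so far: [1, 3]
unit clause [-4] forces x4=F; simplify:
  satisfied 1 clause(s); 0 remain; assigned so far: [1, 3, 4]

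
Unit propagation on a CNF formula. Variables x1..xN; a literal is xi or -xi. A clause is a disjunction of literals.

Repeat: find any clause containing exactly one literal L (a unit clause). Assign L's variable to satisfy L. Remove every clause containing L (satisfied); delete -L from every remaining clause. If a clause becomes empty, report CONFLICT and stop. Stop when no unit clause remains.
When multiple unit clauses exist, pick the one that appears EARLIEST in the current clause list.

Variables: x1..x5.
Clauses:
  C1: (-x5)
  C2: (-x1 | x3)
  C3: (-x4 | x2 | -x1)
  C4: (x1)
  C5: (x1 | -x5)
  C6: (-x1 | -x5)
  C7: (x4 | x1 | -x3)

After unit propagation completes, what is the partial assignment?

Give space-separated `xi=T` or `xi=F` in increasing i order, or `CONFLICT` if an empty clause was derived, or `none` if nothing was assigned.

Answer: x1=T x3=T x5=F

Derivation:
unit clause [-5] forces x5=F; simplify:
  satisfied 3 clause(s); 4 remain; assigned so far: [5]
unit clause [1] forces x1=T; simplify:
  drop -1 from [-1, 3] -> [3]
  drop -1 from [-4, 2, -1] -> [-4, 2]
  satisfied 2 clause(s); 2 remain; assigned so far: [1, 5]
unit clause [3] forces x3=T; simplify:
  satisfied 1 clause(s); 1 remain; assigned so far: [1, 3, 5]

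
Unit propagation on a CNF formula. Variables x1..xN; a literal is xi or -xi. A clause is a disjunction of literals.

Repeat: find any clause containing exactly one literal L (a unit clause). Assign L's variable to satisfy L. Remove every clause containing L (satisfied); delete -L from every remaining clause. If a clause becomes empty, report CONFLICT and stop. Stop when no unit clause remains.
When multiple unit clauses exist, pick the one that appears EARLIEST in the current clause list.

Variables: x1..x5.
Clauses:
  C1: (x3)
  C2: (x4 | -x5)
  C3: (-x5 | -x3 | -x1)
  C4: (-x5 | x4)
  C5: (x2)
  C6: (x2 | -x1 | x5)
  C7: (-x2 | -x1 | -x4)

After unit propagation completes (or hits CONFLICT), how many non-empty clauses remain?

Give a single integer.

unit clause [3] forces x3=T; simplify:
  drop -3 from [-5, -3, -1] -> [-5, -1]
  satisfied 1 clause(s); 6 remain; assigned so far: [3]
unit clause [2] forces x2=T; simplify:
  drop -2 from [-2, -1, -4] -> [-1, -4]
  satisfied 2 clause(s); 4 remain; assigned so far: [2, 3]

Answer: 4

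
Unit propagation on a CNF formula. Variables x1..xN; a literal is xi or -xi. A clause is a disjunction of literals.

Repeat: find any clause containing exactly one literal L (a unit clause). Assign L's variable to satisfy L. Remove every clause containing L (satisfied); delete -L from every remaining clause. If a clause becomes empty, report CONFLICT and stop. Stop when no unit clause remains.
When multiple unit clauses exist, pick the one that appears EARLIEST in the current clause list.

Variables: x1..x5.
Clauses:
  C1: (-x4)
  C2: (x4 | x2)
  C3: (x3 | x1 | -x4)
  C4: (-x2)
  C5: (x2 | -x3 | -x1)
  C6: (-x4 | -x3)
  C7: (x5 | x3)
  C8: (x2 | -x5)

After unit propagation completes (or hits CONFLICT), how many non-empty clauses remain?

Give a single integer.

unit clause [-4] forces x4=F; simplify:
  drop 4 from [4, 2] -> [2]
  satisfied 3 clause(s); 5 remain; assigned so far: [4]
unit clause [2] forces x2=T; simplify:
  drop -2 from [-2] -> [] (empty!)
  satisfied 3 clause(s); 2 remain; assigned so far: [2, 4]
CONFLICT (empty clause)

Answer: 1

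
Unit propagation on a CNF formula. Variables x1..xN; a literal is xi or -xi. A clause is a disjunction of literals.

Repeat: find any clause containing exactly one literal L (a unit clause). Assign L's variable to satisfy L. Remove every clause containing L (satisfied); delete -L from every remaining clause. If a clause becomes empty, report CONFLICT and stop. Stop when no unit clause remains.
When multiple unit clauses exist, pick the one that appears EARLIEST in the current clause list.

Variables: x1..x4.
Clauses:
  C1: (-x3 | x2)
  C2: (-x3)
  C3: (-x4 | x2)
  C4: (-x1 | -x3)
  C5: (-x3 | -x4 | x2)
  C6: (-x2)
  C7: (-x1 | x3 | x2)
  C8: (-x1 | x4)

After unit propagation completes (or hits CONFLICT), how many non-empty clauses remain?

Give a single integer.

Answer: 0

Derivation:
unit clause [-3] forces x3=F; simplify:
  drop 3 from [-1, 3, 2] -> [-1, 2]
  satisfied 4 clause(s); 4 remain; assigned so far: [3]
unit clause [-2] forces x2=F; simplify:
  drop 2 from [-4, 2] -> [-4]
  drop 2 from [-1, 2] -> [-1]
  satisfied 1 clause(s); 3 remain; assigned so far: [2, 3]
unit clause [-4] forces x4=F; simplify:
  drop 4 from [-1, 4] -> [-1]
  satisfied 1 clause(s); 2 remain; assigned so far: [2, 3, 4]
unit clause [-1] forces x1=F; simplify:
  satisfied 2 clause(s); 0 remain; assigned so far: [1, 2, 3, 4]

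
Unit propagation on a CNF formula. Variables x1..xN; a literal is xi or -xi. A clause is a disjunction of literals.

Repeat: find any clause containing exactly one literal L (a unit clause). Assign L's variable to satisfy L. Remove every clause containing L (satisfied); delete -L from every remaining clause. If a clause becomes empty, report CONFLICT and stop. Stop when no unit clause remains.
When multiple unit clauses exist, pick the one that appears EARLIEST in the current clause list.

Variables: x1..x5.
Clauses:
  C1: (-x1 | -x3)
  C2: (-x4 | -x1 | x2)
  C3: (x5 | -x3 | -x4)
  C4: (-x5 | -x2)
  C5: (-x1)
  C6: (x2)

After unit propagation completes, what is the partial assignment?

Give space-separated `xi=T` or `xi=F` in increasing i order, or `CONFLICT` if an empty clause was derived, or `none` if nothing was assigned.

unit clause [-1] forces x1=F; simplify:
  satisfied 3 clause(s); 3 remain; assigned so far: [1]
unit clause [2] forces x2=T; simplify:
  drop -2 from [-5, -2] -> [-5]
  satisfied 1 clause(s); 2 remain; assigned so far: [1, 2]
unit clause [-5] forces x5=F; simplify:
  drop 5 from [5, -3, -4] -> [-3, -4]
  satisfied 1 clause(s); 1 remain; assigned so far: [1, 2, 5]

Answer: x1=F x2=T x5=F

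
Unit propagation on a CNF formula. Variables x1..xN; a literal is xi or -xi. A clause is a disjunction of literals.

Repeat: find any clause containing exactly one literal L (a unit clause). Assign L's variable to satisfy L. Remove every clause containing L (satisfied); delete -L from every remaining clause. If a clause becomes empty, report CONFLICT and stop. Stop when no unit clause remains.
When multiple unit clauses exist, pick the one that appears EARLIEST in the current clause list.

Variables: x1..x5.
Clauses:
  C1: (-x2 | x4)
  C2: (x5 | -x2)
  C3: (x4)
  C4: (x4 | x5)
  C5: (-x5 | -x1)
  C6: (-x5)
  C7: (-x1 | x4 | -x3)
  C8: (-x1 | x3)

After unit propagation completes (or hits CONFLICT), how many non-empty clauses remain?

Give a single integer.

Answer: 1

Derivation:
unit clause [4] forces x4=T; simplify:
  satisfied 4 clause(s); 4 remain; assigned so far: [4]
unit clause [-5] forces x5=F; simplify:
  drop 5 from [5, -2] -> [-2]
  satisfied 2 clause(s); 2 remain; assigned so far: [4, 5]
unit clause [-2] forces x2=F; simplify:
  satisfied 1 clause(s); 1 remain; assigned so far: [2, 4, 5]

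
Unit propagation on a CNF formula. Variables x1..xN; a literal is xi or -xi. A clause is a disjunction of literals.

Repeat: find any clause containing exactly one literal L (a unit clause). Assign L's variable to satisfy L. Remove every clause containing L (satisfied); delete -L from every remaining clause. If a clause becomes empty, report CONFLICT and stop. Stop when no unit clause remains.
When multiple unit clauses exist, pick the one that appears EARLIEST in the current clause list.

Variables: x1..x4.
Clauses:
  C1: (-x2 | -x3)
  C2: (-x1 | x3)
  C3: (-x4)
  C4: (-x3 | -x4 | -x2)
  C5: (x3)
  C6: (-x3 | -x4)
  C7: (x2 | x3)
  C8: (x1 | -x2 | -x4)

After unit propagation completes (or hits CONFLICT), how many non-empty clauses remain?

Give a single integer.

unit clause [-4] forces x4=F; simplify:
  satisfied 4 clause(s); 4 remain; assigned so far: [4]
unit clause [3] forces x3=T; simplify:
  drop -3 from [-2, -3] -> [-2]
  satisfied 3 clause(s); 1 remain; assigned so far: [3, 4]
unit clause [-2] forces x2=F; simplify:
  satisfied 1 clause(s); 0 remain; assigned so far: [2, 3, 4]

Answer: 0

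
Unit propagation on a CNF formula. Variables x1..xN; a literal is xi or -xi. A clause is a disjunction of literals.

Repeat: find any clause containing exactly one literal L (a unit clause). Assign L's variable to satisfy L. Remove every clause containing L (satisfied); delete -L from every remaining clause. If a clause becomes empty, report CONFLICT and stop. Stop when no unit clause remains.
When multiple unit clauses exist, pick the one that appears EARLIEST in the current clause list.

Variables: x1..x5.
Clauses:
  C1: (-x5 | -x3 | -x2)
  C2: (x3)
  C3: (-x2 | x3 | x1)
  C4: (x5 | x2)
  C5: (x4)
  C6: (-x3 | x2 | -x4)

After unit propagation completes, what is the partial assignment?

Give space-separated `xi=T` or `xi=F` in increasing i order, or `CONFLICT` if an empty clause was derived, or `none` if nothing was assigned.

unit clause [3] forces x3=T; simplify:
  drop -3 from [-5, -3, -2] -> [-5, -2]
  drop -3 from [-3, 2, -4] -> [2, -4]
  satisfied 2 clause(s); 4 remain; assigned so far: [3]
unit clause [4] forces x4=T; simplify:
  drop -4 from [2, -4] -> [2]
  satisfied 1 clause(s); 3 remain; assigned so far: [3, 4]
unit clause [2] forces x2=T; simplify:
  drop -2 from [-5, -2] -> [-5]
  satisfied 2 clause(s); 1 remain; assigned so far: [2, 3, 4]
unit clause [-5] forces x5=F; simplify:
  satisfied 1 clause(s); 0 remain; assigned so far: [2, 3, 4, 5]

Answer: x2=T x3=T x4=T x5=F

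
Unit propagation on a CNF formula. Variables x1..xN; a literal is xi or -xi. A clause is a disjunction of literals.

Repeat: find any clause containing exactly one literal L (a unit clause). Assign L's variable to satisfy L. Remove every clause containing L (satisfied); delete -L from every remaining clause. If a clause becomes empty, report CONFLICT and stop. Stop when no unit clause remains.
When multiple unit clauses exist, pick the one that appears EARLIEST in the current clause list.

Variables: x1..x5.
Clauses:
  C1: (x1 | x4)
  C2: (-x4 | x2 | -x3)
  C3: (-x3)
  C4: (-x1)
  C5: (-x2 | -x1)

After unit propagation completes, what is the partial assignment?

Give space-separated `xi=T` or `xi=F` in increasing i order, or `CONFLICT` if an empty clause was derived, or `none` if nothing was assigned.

unit clause [-3] forces x3=F; simplify:
  satisfied 2 clause(s); 3 remain; assigned so far: [3]
unit clause [-1] forces x1=F; simplify:
  drop 1 from [1, 4] -> [4]
  satisfied 2 clause(s); 1 remain; assigned so far: [1, 3]
unit clause [4] forces x4=T; simplify:
  satisfied 1 clause(s); 0 remain; assigned so far: [1, 3, 4]

Answer: x1=F x3=F x4=T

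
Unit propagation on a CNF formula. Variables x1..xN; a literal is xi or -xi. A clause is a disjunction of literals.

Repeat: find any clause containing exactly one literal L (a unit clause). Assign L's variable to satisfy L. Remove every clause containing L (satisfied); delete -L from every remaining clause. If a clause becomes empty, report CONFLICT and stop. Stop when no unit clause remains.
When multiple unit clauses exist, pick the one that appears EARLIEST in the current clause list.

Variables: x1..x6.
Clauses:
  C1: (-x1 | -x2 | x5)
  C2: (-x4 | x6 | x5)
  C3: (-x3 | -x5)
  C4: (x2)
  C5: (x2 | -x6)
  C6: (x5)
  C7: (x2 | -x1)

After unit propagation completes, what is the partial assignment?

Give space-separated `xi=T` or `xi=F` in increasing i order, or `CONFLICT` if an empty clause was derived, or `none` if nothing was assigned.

Answer: x2=T x3=F x5=T

Derivation:
unit clause [2] forces x2=T; simplify:
  drop -2 from [-1, -2, 5] -> [-1, 5]
  satisfied 3 clause(s); 4 remain; assigned so far: [2]
unit clause [5] forces x5=T; simplify:
  drop -5 from [-3, -5] -> [-3]
  satisfied 3 clause(s); 1 remain; assigned so far: [2, 5]
unit clause [-3] forces x3=F; simplify:
  satisfied 1 clause(s); 0 remain; assigned so far: [2, 3, 5]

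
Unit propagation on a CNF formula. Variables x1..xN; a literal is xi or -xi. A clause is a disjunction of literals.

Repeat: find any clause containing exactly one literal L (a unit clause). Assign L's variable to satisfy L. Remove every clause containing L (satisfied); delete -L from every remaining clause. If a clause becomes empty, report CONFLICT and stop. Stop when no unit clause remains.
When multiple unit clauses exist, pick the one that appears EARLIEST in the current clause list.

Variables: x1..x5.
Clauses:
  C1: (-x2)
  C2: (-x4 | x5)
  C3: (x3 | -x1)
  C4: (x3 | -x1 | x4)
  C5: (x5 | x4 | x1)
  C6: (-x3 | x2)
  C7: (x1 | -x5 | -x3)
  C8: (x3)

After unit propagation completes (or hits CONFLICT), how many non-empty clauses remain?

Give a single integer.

unit clause [-2] forces x2=F; simplify:
  drop 2 from [-3, 2] -> [-3]
  satisfied 1 clause(s); 7 remain; assigned so far: [2]
unit clause [-3] forces x3=F; simplify:
  drop 3 from [3, -1] -> [-1]
  drop 3 from [3, -1, 4] -> [-1, 4]
  drop 3 from [3] -> [] (empty!)
  satisfied 2 clause(s); 5 remain; assigned so far: [2, 3]
CONFLICT (empty clause)

Answer: 4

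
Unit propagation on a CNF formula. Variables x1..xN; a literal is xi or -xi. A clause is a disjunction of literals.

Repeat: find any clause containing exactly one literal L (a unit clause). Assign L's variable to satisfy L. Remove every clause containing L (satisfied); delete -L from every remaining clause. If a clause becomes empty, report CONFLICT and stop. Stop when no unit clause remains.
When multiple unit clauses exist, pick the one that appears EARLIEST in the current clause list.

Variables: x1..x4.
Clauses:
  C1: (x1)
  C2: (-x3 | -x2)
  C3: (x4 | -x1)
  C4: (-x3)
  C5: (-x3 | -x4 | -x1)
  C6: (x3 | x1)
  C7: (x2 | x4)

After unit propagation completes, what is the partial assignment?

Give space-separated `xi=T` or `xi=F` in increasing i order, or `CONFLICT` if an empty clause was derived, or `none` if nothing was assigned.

Answer: x1=T x3=F x4=T

Derivation:
unit clause [1] forces x1=T; simplify:
  drop -1 from [4, -1] -> [4]
  drop -1 from [-3, -4, -1] -> [-3, -4]
  satisfied 2 clause(s); 5 remain; assigned so far: [1]
unit clause [4] forces x4=T; simplify:
  drop -4 from [-3, -4] -> [-3]
  satisfied 2 clause(s); 3 remain; assigned so far: [1, 4]
unit clause [-3] forces x3=F; simplify:
  satisfied 3 clause(s); 0 remain; assigned so far: [1, 3, 4]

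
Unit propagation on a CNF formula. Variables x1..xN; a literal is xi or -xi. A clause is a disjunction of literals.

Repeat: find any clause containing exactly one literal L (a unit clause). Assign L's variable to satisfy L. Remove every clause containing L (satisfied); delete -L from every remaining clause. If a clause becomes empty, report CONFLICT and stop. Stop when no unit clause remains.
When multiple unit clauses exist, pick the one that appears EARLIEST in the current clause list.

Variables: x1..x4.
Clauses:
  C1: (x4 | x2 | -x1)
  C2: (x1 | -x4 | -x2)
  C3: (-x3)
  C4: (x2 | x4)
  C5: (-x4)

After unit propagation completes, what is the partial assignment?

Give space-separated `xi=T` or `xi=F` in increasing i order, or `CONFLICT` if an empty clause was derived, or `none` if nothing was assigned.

unit clause [-3] forces x3=F; simplify:
  satisfied 1 clause(s); 4 remain; assigned so far: [3]
unit clause [-4] forces x4=F; simplify:
  drop 4 from [4, 2, -1] -> [2, -1]
  drop 4 from [2, 4] -> [2]
  satisfied 2 clause(s); 2 remain; assigned so far: [3, 4]
unit clause [2] forces x2=T; simplify:
  satisfied 2 clause(s); 0 remain; assigned so far: [2, 3, 4]

Answer: x2=T x3=F x4=F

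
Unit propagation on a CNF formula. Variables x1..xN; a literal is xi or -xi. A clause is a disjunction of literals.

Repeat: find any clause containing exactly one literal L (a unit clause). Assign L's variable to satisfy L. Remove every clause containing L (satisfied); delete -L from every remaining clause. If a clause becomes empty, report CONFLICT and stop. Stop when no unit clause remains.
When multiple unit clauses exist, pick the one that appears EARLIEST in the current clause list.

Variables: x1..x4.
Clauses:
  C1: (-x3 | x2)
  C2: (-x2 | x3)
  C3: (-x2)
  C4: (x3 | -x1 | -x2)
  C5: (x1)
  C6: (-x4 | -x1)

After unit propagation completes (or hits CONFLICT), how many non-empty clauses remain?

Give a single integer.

Answer: 0

Derivation:
unit clause [-2] forces x2=F; simplify:
  drop 2 from [-3, 2] -> [-3]
  satisfied 3 clause(s); 3 remain; assigned so far: [2]
unit clause [-3] forces x3=F; simplify:
  satisfied 1 clause(s); 2 remain; assigned so far: [2, 3]
unit clause [1] forces x1=T; simplify:
  drop -1 from [-4, -1] -> [-4]
  satisfied 1 clause(s); 1 remain; assigned so far: [1, 2, 3]
unit clause [-4] forces x4=F; simplify:
  satisfied 1 clause(s); 0 remain; assigned so far: [1, 2, 3, 4]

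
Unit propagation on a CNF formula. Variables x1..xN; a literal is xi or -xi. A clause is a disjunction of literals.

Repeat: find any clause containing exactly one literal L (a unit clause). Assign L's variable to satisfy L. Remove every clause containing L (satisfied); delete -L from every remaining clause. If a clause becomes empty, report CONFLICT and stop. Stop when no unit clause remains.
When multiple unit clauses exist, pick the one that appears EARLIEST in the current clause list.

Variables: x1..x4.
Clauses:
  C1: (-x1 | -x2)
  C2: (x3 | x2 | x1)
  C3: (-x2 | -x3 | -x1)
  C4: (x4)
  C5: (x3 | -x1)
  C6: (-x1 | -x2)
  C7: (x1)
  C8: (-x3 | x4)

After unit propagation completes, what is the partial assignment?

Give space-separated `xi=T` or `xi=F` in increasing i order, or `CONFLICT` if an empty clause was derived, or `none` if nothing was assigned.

unit clause [4] forces x4=T; simplify:
  satisfied 2 clause(s); 6 remain; assigned so far: [4]
unit clause [1] forces x1=T; simplify:
  drop -1 from [-1, -2] -> [-2]
  drop -1 from [-2, -3, -1] -> [-2, -3]
  drop -1 from [3, -1] -> [3]
  drop -1 from [-1, -2] -> [-2]
  satisfied 2 clause(s); 4 remain; assigned so far: [1, 4]
unit clause [-2] forces x2=F; simplify:
  satisfied 3 clause(s); 1 remain; assigned so far: [1, 2, 4]
unit clause [3] forces x3=T; simplify:
  satisfied 1 clause(s); 0 remain; assigned so far: [1, 2, 3, 4]

Answer: x1=T x2=F x3=T x4=T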